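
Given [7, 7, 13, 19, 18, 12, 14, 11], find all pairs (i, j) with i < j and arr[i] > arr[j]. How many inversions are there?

Finding inversions in [7, 7, 13, 19, 18, 12, 14, 11]:

(2, 5): arr[2]=13 > arr[5]=12
(2, 7): arr[2]=13 > arr[7]=11
(3, 4): arr[3]=19 > arr[4]=18
(3, 5): arr[3]=19 > arr[5]=12
(3, 6): arr[3]=19 > arr[6]=14
(3, 7): arr[3]=19 > arr[7]=11
(4, 5): arr[4]=18 > arr[5]=12
(4, 6): arr[4]=18 > arr[6]=14
(4, 7): arr[4]=18 > arr[7]=11
(5, 7): arr[5]=12 > arr[7]=11
(6, 7): arr[6]=14 > arr[7]=11

Total inversions: 11

The array has 11 inversion(s): (2,5), (2,7), (3,4), (3,5), (3,6), (3,7), (4,5), (4,6), (4,7), (5,7), (6,7). Each pair (i,j) satisfies i < j and arr[i] > arr[j].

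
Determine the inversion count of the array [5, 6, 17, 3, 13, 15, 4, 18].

Finding inversions in [5, 6, 17, 3, 13, 15, 4, 18]:

(0, 3): arr[0]=5 > arr[3]=3
(0, 6): arr[0]=5 > arr[6]=4
(1, 3): arr[1]=6 > arr[3]=3
(1, 6): arr[1]=6 > arr[6]=4
(2, 3): arr[2]=17 > arr[3]=3
(2, 4): arr[2]=17 > arr[4]=13
(2, 5): arr[2]=17 > arr[5]=15
(2, 6): arr[2]=17 > arr[6]=4
(4, 6): arr[4]=13 > arr[6]=4
(5, 6): arr[5]=15 > arr[6]=4

Total inversions: 10

The array has 10 inversion(s): (0,3), (0,6), (1,3), (1,6), (2,3), (2,4), (2,5), (2,6), (4,6), (5,6). Each pair (i,j) satisfies i < j and arr[i] > arr[j].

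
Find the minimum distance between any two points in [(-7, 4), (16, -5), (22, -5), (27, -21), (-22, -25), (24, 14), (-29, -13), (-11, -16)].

Computing all pairwise distances among 8 points:

d((-7, 4), (16, -5)) = 24.6982
d((-7, 4), (22, -5)) = 30.3645
d((-7, 4), (27, -21)) = 42.2019
d((-7, 4), (-22, -25)) = 32.6497
d((-7, 4), (24, 14)) = 32.573
d((-7, 4), (-29, -13)) = 27.8029
d((-7, 4), (-11, -16)) = 20.3961
d((16, -5), (22, -5)) = 6.0 <-- minimum
d((16, -5), (27, -21)) = 19.4165
d((16, -5), (-22, -25)) = 42.9418
d((16, -5), (24, 14)) = 20.6155
d((16, -5), (-29, -13)) = 45.7056
d((16, -5), (-11, -16)) = 29.1548
d((22, -5), (27, -21)) = 16.7631
d((22, -5), (-22, -25)) = 48.3322
d((22, -5), (24, 14)) = 19.105
d((22, -5), (-29, -13)) = 51.6236
d((22, -5), (-11, -16)) = 34.7851
d((27, -21), (-22, -25)) = 49.163
d((27, -21), (24, 14)) = 35.1283
d((27, -21), (-29, -13)) = 56.5685
d((27, -21), (-11, -16)) = 38.3275
d((-22, -25), (24, 14)) = 60.3075
d((-22, -25), (-29, -13)) = 13.8924
d((-22, -25), (-11, -16)) = 14.2127
d((24, 14), (-29, -13)) = 59.4811
d((24, 14), (-11, -16)) = 46.0977
d((-29, -13), (-11, -16)) = 18.2483

Closest pair: (16, -5) and (22, -5) with distance 6.0

The closest pair is (16, -5) and (22, -5) with Euclidean distance 6.0. For 8 points, brute-force pairwise comparison is shown above. For large n, the divide-and-conquer algorithm (sort by x, recurse on halves, check the dividing strip) achieves O(n log n).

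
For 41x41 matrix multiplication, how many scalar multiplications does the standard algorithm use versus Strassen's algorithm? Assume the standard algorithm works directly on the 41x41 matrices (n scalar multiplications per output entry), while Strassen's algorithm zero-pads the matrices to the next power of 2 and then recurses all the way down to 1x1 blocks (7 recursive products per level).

Matrix multiplication for 41x41 matrices:

Strassen's algorithm requires power-of-2 dimensions. Pad 41x41 to 64x64 (next power of 2).

Standard algorithm: 41^3 = 68921 multiplications
Strassen's algorithm: 7^(log2(64)) = 7^6 = 117649 multiplications
Difference: 68921 - 117649 = -48728 (Strassen uses MORE here due to padding overhead — for small or just-over-power-of-2 n, padding can outweigh the per-level savings)

Standard: 68921 multiplications (41^3). Strassen: 117649 multiplications (7^6, after padding to 64x64). Strassen reduces 8 recursive multiplications to 7 at each level.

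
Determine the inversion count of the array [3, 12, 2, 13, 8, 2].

Finding inversions in [3, 12, 2, 13, 8, 2]:

(0, 2): arr[0]=3 > arr[2]=2
(0, 5): arr[0]=3 > arr[5]=2
(1, 2): arr[1]=12 > arr[2]=2
(1, 4): arr[1]=12 > arr[4]=8
(1, 5): arr[1]=12 > arr[5]=2
(3, 4): arr[3]=13 > arr[4]=8
(3, 5): arr[3]=13 > arr[5]=2
(4, 5): arr[4]=8 > arr[5]=2

Total inversions: 8

The array has 8 inversion(s): (0,2), (0,5), (1,2), (1,4), (1,5), (3,4), (3,5), (4,5). Each pair (i,j) satisfies i < j and arr[i] > arr[j].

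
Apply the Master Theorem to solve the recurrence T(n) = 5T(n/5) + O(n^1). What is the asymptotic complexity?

Master Theorem for T(n) = 5T(n/5) + O(n^1):

a = 5, b = 5, c = 1
log_b(a) = log_5(5) = 1.0000

Case 2: c = 1 = log_5(5) = 1.0000
T(n) = O(n^1 log n) = O(n log n)

For T(n) = 5T(n/5) + O(n^1): log_5(5) = 1.0000. This is Case 2 of the Master Theorem (c = log_b(a), equal work at all levels), giving O(n log n).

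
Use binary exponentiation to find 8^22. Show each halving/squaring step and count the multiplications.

Computing 8^22 by squaring (build up from 8^1; each line after the first costs one multiplication):

8^1 = 8
8^2 = (8^1)^2 = 8^2 = 64
8^4 = (8^2)^2 = 64^2 = 4096
8^5 = 8 * 8^4 = 8 * 4096 = 32768
8^10 = (8^5)^2 = 32768^2 = 1073741824
8^11 = 8 * 8^10 = 8 * 1073741824 = 8589934592
8^22 = (8^11)^2 = 8589934592^2 = 73786976294838206464

Result: 73786976294838206464
Multiplications needed: 6 (6 lines after 8^1)

8^22 = 73786976294838206464. Using exponentiation by squaring, this requires 6 multiplications. The key idea: if the exponent is even, square the half-power; if odd, multiply by the base once.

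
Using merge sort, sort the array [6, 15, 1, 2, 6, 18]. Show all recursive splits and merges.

Merge sort trace:

Split: [6, 15, 1, 2, 6, 18] -> [6, 15, 1] and [2, 6, 18]
  Split: [6, 15, 1] -> [6] and [15, 1]
    Split: [15, 1] -> [15] and [1]
    Merge: [15] + [1] -> [1, 15]
  Merge: [6] + [1, 15] -> [1, 6, 15]
  Split: [2, 6, 18] -> [2] and [6, 18]
    Split: [6, 18] -> [6] and [18]
    Merge: [6] + [18] -> [6, 18]
  Merge: [2] + [6, 18] -> [2, 6, 18]
Merge: [1, 6, 15] + [2, 6, 18] -> [1, 2, 6, 6, 15, 18]

Final sorted array: [1, 2, 6, 6, 15, 18]

The merge sort proceeds by recursively splitting the array and merging sorted halves.
After all merges, the sorted array is [1, 2, 6, 6, 15, 18].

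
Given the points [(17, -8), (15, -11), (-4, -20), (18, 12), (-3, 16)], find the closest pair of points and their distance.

Computing all pairwise distances among 5 points:

d((17, -8), (15, -11)) = 3.6056 <-- minimum
d((17, -8), (-4, -20)) = 24.1868
d((17, -8), (18, 12)) = 20.025
d((17, -8), (-3, 16)) = 31.241
d((15, -11), (-4, -20)) = 21.0238
d((15, -11), (18, 12)) = 23.1948
d((15, -11), (-3, 16)) = 32.45
d((-4, -20), (18, 12)) = 38.833
d((-4, -20), (-3, 16)) = 36.0139
d((18, 12), (-3, 16)) = 21.3776

Closest pair: (17, -8) and (15, -11) with distance 3.6056

The closest pair is (17, -8) and (15, -11) with Euclidean distance 3.6056. For 5 points, brute-force pairwise comparison is shown above. For large n, the divide-and-conquer algorithm (sort by x, recurse on halves, check the dividing strip) achieves O(n log n).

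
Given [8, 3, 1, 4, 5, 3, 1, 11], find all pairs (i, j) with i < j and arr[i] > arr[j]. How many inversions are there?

Finding inversions in [8, 3, 1, 4, 5, 3, 1, 11]:

(0, 1): arr[0]=8 > arr[1]=3
(0, 2): arr[0]=8 > arr[2]=1
(0, 3): arr[0]=8 > arr[3]=4
(0, 4): arr[0]=8 > arr[4]=5
(0, 5): arr[0]=8 > arr[5]=3
(0, 6): arr[0]=8 > arr[6]=1
(1, 2): arr[1]=3 > arr[2]=1
(1, 6): arr[1]=3 > arr[6]=1
(3, 5): arr[3]=4 > arr[5]=3
(3, 6): arr[3]=4 > arr[6]=1
(4, 5): arr[4]=5 > arr[5]=3
(4, 6): arr[4]=5 > arr[6]=1
(5, 6): arr[5]=3 > arr[6]=1

Total inversions: 13

The array has 13 inversion(s): (0,1), (0,2), (0,3), (0,4), (0,5), (0,6), (1,2), (1,6), (3,5), (3,6), (4,5), (4,6), (5,6). Each pair (i,j) satisfies i < j and arr[i] > arr[j].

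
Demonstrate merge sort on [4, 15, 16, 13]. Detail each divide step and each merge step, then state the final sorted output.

Merge sort trace:

Split: [4, 15, 16, 13] -> [4, 15] and [16, 13]
  Split: [4, 15] -> [4] and [15]
  Merge: [4] + [15] -> [4, 15]
  Split: [16, 13] -> [16] and [13]
  Merge: [16] + [13] -> [13, 16]
Merge: [4, 15] + [13, 16] -> [4, 13, 15, 16]

Final sorted array: [4, 13, 15, 16]

The merge sort proceeds by recursively splitting the array and merging sorted halves.
After all merges, the sorted array is [4, 13, 15, 16].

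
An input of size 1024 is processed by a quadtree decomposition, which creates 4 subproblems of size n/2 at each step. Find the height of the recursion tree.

For divide and conquer with division factor 2:

Problem sizes at each level:
Level 0: 1024
Level 1: 512
Level 2: 256
Level 3: 128
Level 4: 64
Level 5: 32
Level 6: 16
Level 7: 8
Level 8: 4
Level 9: 2
Level 10: 1

The root is level 0 and the size-1 base case is level 10 (the tree spans levels 0 through 10, i.e. 11 levels counting the root), so the depth is the number of divisions: log_2(1024) = 10

The recursion tree depth is log_2(1024) = 10. At each level, the problem size is divided by 2, so it takes 10 divisions to reduce to a base case of size 1. The algorithm makes 4 recursive calls at each level.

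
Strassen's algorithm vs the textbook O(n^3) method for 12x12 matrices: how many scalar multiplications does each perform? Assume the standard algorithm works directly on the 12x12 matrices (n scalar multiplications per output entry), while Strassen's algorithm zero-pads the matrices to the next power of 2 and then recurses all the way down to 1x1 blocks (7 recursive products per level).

Matrix multiplication for 12x12 matrices:

Strassen's algorithm requires power-of-2 dimensions. Pad 12x12 to 16x16 (next power of 2).

Standard algorithm: 12^3 = 1728 multiplications
Strassen's algorithm: 7^(log2(16)) = 7^4 = 2401 multiplications
Difference: 1728 - 2401 = -673 (Strassen uses MORE here due to padding overhead — for small or just-over-power-of-2 n, padding can outweigh the per-level savings)

Standard: 1728 multiplications (12^3). Strassen: 2401 multiplications (7^4, after padding to 16x16). Strassen reduces 8 recursive multiplications to 7 at each level.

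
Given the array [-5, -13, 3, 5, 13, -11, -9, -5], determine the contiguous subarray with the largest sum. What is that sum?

Using Kadane's algorithm on [-5, -13, 3, 5, 13, -11, -9, -5]:

Scanning through the array:
Position 1 (value -13): max_ending_here = -13, max_so_far = -5
Position 2 (value 3): max_ending_here = 3, max_so_far = 3
Position 3 (value 5): max_ending_here = 8, max_so_far = 8
Position 4 (value 13): max_ending_here = 21, max_so_far = 21
Position 5 (value -11): max_ending_here = 10, max_so_far = 21
Position 6 (value -9): max_ending_here = 1, max_so_far = 21
Position 7 (value -5): max_ending_here = -4, max_so_far = 21

Maximum subarray: [3, 5, 13]
Maximum sum: 21

The maximum subarray is [3, 5, 13] with sum 21. This subarray runs from index 2 to index 4.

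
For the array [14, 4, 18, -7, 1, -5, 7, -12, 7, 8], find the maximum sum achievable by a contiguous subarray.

Using Kadane's algorithm on [14, 4, 18, -7, 1, -5, 7, -12, 7, 8]:

Scanning through the array:
Position 1 (value 4): max_ending_here = 18, max_so_far = 18
Position 2 (value 18): max_ending_here = 36, max_so_far = 36
Position 3 (value -7): max_ending_here = 29, max_so_far = 36
Position 4 (value 1): max_ending_here = 30, max_so_far = 36
Position 5 (value -5): max_ending_here = 25, max_so_far = 36
Position 6 (value 7): max_ending_here = 32, max_so_far = 36
Position 7 (value -12): max_ending_here = 20, max_so_far = 36
Position 8 (value 7): max_ending_here = 27, max_so_far = 36
Position 9 (value 8): max_ending_here = 35, max_so_far = 36

Maximum subarray: [14, 4, 18]
Maximum sum: 36

The maximum subarray is [14, 4, 18] with sum 36. This subarray runs from index 0 to index 2.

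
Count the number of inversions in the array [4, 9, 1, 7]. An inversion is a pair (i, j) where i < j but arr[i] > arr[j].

Finding inversions in [4, 9, 1, 7]:

(0, 2): arr[0]=4 > arr[2]=1
(1, 2): arr[1]=9 > arr[2]=1
(1, 3): arr[1]=9 > arr[3]=7

Total inversions: 3

The array has 3 inversion(s): (0,2), (1,2), (1,3). Each pair (i,j) satisfies i < j and arr[i] > arr[j].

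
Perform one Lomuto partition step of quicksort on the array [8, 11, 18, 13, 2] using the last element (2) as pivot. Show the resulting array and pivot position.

Lomuto partition with pivot = 2:

Initial array: [8, 11, 18, 13, 2]

arr[0]=8 > 2: no swap
arr[1]=11 > 2: no swap
arr[2]=18 > 2: no swap
arr[3]=13 > 2: no swap

Place pivot at position 0: [2, 11, 18, 13, 8]
Pivot position: 0

After partitioning with pivot 2, the array becomes [2, 11, 18, 13, 8]. The pivot is placed at index 0. All elements to the left of the pivot are <= 2, and all elements to the right are > 2.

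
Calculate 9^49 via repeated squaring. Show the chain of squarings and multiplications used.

Computing 9^49 by squaring (build up from 9^1; each line after the first costs one multiplication):

9^1 = 9
9^2 = (9^1)^2 = 9^2 = 81
9^3 = 9 * 9^2 = 9 * 81 = 729
9^6 = (9^3)^2 = 729^2 = 531441
9^12 = (9^6)^2 = 531441^2 = 282429536481
9^24 = (9^12)^2 = 282429536481^2 = 79766443076872509863361
9^48 = (9^24)^2 = 79766443076872509863361^2 = 6362685441135942358474828762538534230890216321
9^49 = 9 * 9^48 = 9 * 6362685441135942358474828762538534230890216321 = 57264168970223481226273458862846808078011946889

Result: 57264168970223481226273458862846808078011946889
Multiplications needed: 7 (7 lines after 9^1)

9^49 = 57264168970223481226273458862846808078011946889. Using exponentiation by squaring, this requires 7 multiplications. The key idea: if the exponent is even, square the half-power; if odd, multiply by the base once.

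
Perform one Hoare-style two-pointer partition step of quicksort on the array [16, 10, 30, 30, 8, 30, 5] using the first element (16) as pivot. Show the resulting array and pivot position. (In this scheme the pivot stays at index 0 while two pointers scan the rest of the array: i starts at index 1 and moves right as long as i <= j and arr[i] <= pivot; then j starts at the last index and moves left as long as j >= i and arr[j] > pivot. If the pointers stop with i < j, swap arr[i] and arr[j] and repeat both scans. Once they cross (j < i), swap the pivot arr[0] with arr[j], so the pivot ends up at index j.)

Hoare-style two-pointer partition with pivot = 16:

Initial array: [16, 10, 30, 30, 8, 30, 5]

Pointers start at i = 1, j = 6.
i stops at index 2 (arr[2]=30 > 16), j stops at index 6 (arr[6]=5 <= 16): swap arr[2] and arr[6], array becomes [16, 10, 5, 30, 8, 30, 30]
i stops at index 3 (arr[3]=30 > 16), j stops at index 4 (arr[4]=8 <= 16): swap arr[3] and arr[4], array becomes [16, 10, 5, 8, 30, 30, 30]
i ends at 4, j ends at 3: the pointers have crossed (j < i), so scanning stops.

Swap pivot arr[0] with arr[3] to place pivot at position 3: [8, 10, 5, 16, 30, 30, 30]
Pivot position: 3

After partitioning with pivot 16, the array becomes [8, 10, 5, 16, 30, 30, 30]. The pivot is placed at index 3. All elements to the left of the pivot are <= 16, and all elements to the right are > 16.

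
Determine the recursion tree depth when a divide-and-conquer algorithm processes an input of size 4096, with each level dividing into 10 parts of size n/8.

For divide and conquer with division factor 8:

Problem sizes at each level:
Level 0: 4096
Level 1: 512
Level 2: 64
Level 3: 8
Level 4: 1

The root is level 0 and the size-1 base case is level 4 (the tree spans levels 0 through 4, i.e. 5 levels counting the root), so the depth is the number of divisions: log_8(4096) = 4

The recursion tree depth is log_8(4096) = 4. At each level, the problem size is divided by 8, so it takes 4 divisions to reduce to a base case of size 1. The algorithm makes 10 recursive calls at each level.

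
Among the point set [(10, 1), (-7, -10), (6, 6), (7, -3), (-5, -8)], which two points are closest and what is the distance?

Computing all pairwise distances among 5 points:

d((10, 1), (-7, -10)) = 20.2485
d((10, 1), (6, 6)) = 6.4031
d((10, 1), (7, -3)) = 5.0
d((10, 1), (-5, -8)) = 17.4929
d((-7, -10), (6, 6)) = 20.6155
d((-7, -10), (7, -3)) = 15.6525
d((-7, -10), (-5, -8)) = 2.8284 <-- minimum
d((6, 6), (7, -3)) = 9.0554
d((6, 6), (-5, -8)) = 17.8045
d((7, -3), (-5, -8)) = 13.0

Closest pair: (-7, -10) and (-5, -8) with distance 2.8284

The closest pair is (-7, -10) and (-5, -8) with Euclidean distance 2.8284. For 5 points, brute-force pairwise comparison is shown above. For large n, the divide-and-conquer algorithm (sort by x, recurse on halves, check the dividing strip) achieves O(n log n).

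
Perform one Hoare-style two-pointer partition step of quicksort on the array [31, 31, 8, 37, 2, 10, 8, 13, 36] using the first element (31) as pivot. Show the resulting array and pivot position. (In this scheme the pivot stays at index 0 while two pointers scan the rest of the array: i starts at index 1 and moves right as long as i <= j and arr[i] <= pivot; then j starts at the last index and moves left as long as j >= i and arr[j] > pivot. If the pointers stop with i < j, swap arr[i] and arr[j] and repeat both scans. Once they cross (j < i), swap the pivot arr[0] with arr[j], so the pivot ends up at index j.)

Hoare-style two-pointer partition with pivot = 31:

Initial array: [31, 31, 8, 37, 2, 10, 8, 13, 36]

Pointers start at i = 1, j = 8.
i stops at index 3 (arr[3]=37 > 31), j stops at index 7 (arr[7]=13 <= 31): swap arr[3] and arr[7], array becomes [31, 31, 8, 13, 2, 10, 8, 37, 36]
i ends at 7, j ends at 6: the pointers have crossed (j < i), so scanning stops.

Swap pivot arr[0] with arr[6] to place pivot at position 6: [8, 31, 8, 13, 2, 10, 31, 37, 36]
Pivot position: 6

After partitioning with pivot 31, the array becomes [8, 31, 8, 13, 2, 10, 31, 37, 36]. The pivot is placed at index 6. All elements to the left of the pivot are <= 31, and all elements to the right are > 31.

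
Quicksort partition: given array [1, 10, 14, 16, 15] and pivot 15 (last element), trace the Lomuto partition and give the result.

Lomuto partition with pivot = 15:

Initial array: [1, 10, 14, 16, 15]

arr[0]=1 <= 15: swap with position 0, array becomes [1, 10, 14, 16, 15]
arr[1]=10 <= 15: swap with position 1, array becomes [1, 10, 14, 16, 15]
arr[2]=14 <= 15: swap with position 2, array becomes [1, 10, 14, 16, 15]
arr[3]=16 > 15: no swap

Place pivot at position 3: [1, 10, 14, 15, 16]
Pivot position: 3

After partitioning with pivot 15, the array becomes [1, 10, 14, 15, 16]. The pivot is placed at index 3. All elements to the left of the pivot are <= 15, and all elements to the right are > 15.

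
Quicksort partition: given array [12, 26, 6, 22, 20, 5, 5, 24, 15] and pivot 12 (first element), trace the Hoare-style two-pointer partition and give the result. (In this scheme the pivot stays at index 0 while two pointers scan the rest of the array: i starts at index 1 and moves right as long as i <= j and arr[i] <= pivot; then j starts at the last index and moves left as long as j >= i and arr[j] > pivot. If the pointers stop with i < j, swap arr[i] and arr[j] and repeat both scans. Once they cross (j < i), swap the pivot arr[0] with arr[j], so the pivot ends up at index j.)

Hoare-style two-pointer partition with pivot = 12:

Initial array: [12, 26, 6, 22, 20, 5, 5, 24, 15]

Pointers start at i = 1, j = 8.
i stops at index 1 (arr[1]=26 > 12), j stops at index 6 (arr[6]=5 <= 12): swap arr[1] and arr[6], array becomes [12, 5, 6, 22, 20, 5, 26, 24, 15]
i stops at index 3 (arr[3]=22 > 12), j stops at index 5 (arr[5]=5 <= 12): swap arr[3] and arr[5], array becomes [12, 5, 6, 5, 20, 22, 26, 24, 15]
i ends at 4, j ends at 3: the pointers have crossed (j < i), so scanning stops.

Swap pivot arr[0] with arr[3] to place pivot at position 3: [5, 5, 6, 12, 20, 22, 26, 24, 15]
Pivot position: 3

After partitioning with pivot 12, the array becomes [5, 5, 6, 12, 20, 22, 26, 24, 15]. The pivot is placed at index 3. All elements to the left of the pivot are <= 12, and all elements to the right are > 12.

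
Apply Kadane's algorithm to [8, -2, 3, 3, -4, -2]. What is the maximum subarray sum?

Using Kadane's algorithm on [8, -2, 3, 3, -4, -2]:

Scanning through the array:
Position 1 (value -2): max_ending_here = 6, max_so_far = 8
Position 2 (value 3): max_ending_here = 9, max_so_far = 9
Position 3 (value 3): max_ending_here = 12, max_so_far = 12
Position 4 (value -4): max_ending_here = 8, max_so_far = 12
Position 5 (value -2): max_ending_here = 6, max_so_far = 12

Maximum subarray: [8, -2, 3, 3]
Maximum sum: 12

The maximum subarray is [8, -2, 3, 3] with sum 12. This subarray runs from index 0 to index 3.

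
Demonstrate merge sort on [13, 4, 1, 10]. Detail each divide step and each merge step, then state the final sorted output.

Merge sort trace:

Split: [13, 4, 1, 10] -> [13, 4] and [1, 10]
  Split: [13, 4] -> [13] and [4]
  Merge: [13] + [4] -> [4, 13]
  Split: [1, 10] -> [1] and [10]
  Merge: [1] + [10] -> [1, 10]
Merge: [4, 13] + [1, 10] -> [1, 4, 10, 13]

Final sorted array: [1, 4, 10, 13]

The merge sort proceeds by recursively splitting the array and merging sorted halves.
After all merges, the sorted array is [1, 4, 10, 13].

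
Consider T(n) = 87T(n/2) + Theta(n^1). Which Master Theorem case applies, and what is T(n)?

Master Theorem for T(n) = 87T(n/2) + O(n^1):

a = 87, b = 2, c = 1
log_b(a) = log_2(87) = 6.4429

Case 1: c = 1 < log_2(87) = 6.4429
T(n) = O(n^(log_2 87))

For T(n) = 87T(n/2) + O(n^1): log_2(87) = 6.4429. This is Case 1 of the Master Theorem (c < log_b(a), work dominated by leaves), giving O(n^(log_2 87)).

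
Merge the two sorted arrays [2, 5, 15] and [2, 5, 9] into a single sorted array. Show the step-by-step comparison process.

Merging process:

Compare 2 vs 2: take 2 from left. Merged: [2]
Compare 5 vs 2: take 2 from right. Merged: [2, 2]
Compare 5 vs 5: take 5 from left. Merged: [2, 2, 5]
Compare 15 vs 5: take 5 from right. Merged: [2, 2, 5, 5]
Compare 15 vs 9: take 9 from right. Merged: [2, 2, 5, 5, 9]
Append remaining from left: [15]. Merged: [2, 2, 5, 5, 9, 15]

Final merged array: [2, 2, 5, 5, 9, 15]
Total comparisons: 5

The merged array is [2, 2, 5, 5, 9, 15], requiring 5 comparisons. The merge step runs in O(n) time where n is the total number of elements.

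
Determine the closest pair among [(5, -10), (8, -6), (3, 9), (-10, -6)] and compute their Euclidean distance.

Computing all pairwise distances among 4 points:

d((5, -10), (8, -6)) = 5.0 <-- minimum
d((5, -10), (3, 9)) = 19.105
d((5, -10), (-10, -6)) = 15.5242
d((8, -6), (3, 9)) = 15.8114
d((8, -6), (-10, -6)) = 18.0
d((3, 9), (-10, -6)) = 19.8494

Closest pair: (5, -10) and (8, -6) with distance 5.0

The closest pair is (5, -10) and (8, -6) with Euclidean distance 5.0. For 4 points, brute-force pairwise comparison is shown above. For large n, the divide-and-conquer algorithm (sort by x, recurse on halves, check the dividing strip) achieves O(n log n).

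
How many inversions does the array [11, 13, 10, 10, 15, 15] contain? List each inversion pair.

Finding inversions in [11, 13, 10, 10, 15, 15]:

(0, 2): arr[0]=11 > arr[2]=10
(0, 3): arr[0]=11 > arr[3]=10
(1, 2): arr[1]=13 > arr[2]=10
(1, 3): arr[1]=13 > arr[3]=10

Total inversions: 4

The array has 4 inversion(s): (0,2), (0,3), (1,2), (1,3). Each pair (i,j) satisfies i < j and arr[i] > arr[j].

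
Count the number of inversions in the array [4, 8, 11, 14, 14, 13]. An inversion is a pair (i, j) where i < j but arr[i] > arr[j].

Finding inversions in [4, 8, 11, 14, 14, 13]:

(3, 5): arr[3]=14 > arr[5]=13
(4, 5): arr[4]=14 > arr[5]=13

Total inversions: 2

The array has 2 inversion(s): (3,5), (4,5). Each pair (i,j) satisfies i < j and arr[i] > arr[j].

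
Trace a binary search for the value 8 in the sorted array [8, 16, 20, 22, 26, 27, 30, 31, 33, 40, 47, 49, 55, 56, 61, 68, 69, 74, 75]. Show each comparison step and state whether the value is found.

Binary search for 8 in [8, 16, 20, 22, 26, 27, 30, 31, 33, 40, 47, 49, 55, 56, 61, 68, 69, 74, 75]:

lo=0, hi=18, mid=9, arr[mid]=40 -> 40 > 8, search left half
lo=0, hi=8, mid=4, arr[mid]=26 -> 26 > 8, search left half
lo=0, hi=3, mid=1, arr[mid]=16 -> 16 > 8, search left half
lo=0, hi=0, mid=0, arr[mid]=8 -> Found target at index 0!

Binary search finds 8 at index 0 after 4 comparisons. The search repeatedly halves the search space by comparing with the middle element.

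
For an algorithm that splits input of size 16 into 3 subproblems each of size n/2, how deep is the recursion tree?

For divide and conquer with division factor 2:

Problem sizes at each level:
Level 0: 16
Level 1: 8
Level 2: 4
Level 3: 2
Level 4: 1

The root is level 0 and the size-1 base case is level 4 (the tree spans levels 0 through 4, i.e. 5 levels counting the root), so the depth is the number of divisions: log_2(16) = 4

The recursion tree depth is log_2(16) = 4. At each level, the problem size is divided by 2, so it takes 4 divisions to reduce to a base case of size 1. The algorithm makes 3 recursive calls at each level.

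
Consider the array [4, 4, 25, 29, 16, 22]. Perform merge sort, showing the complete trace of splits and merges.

Merge sort trace:

Split: [4, 4, 25, 29, 16, 22] -> [4, 4, 25] and [29, 16, 22]
  Split: [4, 4, 25] -> [4] and [4, 25]
    Split: [4, 25] -> [4] and [25]
    Merge: [4] + [25] -> [4, 25]
  Merge: [4] + [4, 25] -> [4, 4, 25]
  Split: [29, 16, 22] -> [29] and [16, 22]
    Split: [16, 22] -> [16] and [22]
    Merge: [16] + [22] -> [16, 22]
  Merge: [29] + [16, 22] -> [16, 22, 29]
Merge: [4, 4, 25] + [16, 22, 29] -> [4, 4, 16, 22, 25, 29]

Final sorted array: [4, 4, 16, 22, 25, 29]

The merge sort proceeds by recursively splitting the array and merging sorted halves.
After all merges, the sorted array is [4, 4, 16, 22, 25, 29].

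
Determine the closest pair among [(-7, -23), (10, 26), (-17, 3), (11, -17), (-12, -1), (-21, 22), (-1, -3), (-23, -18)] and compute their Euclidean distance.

Computing all pairwise distances among 8 points:

d((-7, -23), (10, 26)) = 51.8652
d((-7, -23), (-17, 3)) = 27.8568
d((-7, -23), (11, -17)) = 18.9737
d((-7, -23), (-12, -1)) = 22.561
d((-7, -23), (-21, 22)) = 47.1275
d((-7, -23), (-1, -3)) = 20.8806
d((-7, -23), (-23, -18)) = 16.7631
d((10, 26), (-17, 3)) = 35.4683
d((10, 26), (11, -17)) = 43.0116
d((10, 26), (-12, -1)) = 34.8281
d((10, 26), (-21, 22)) = 31.257
d((10, 26), (-1, -3)) = 31.0161
d((10, 26), (-23, -18)) = 55.0
d((-17, 3), (11, -17)) = 34.4093
d((-17, 3), (-12, -1)) = 6.4031 <-- minimum
d((-17, 3), (-21, 22)) = 19.4165
d((-17, 3), (-1, -3)) = 17.088
d((-17, 3), (-23, -18)) = 21.8403
d((11, -17), (-12, -1)) = 28.0179
d((11, -17), (-21, 22)) = 50.448
d((11, -17), (-1, -3)) = 18.4391
d((11, -17), (-23, -18)) = 34.0147
d((-12, -1), (-21, 22)) = 24.6982
d((-12, -1), (-1, -3)) = 11.1803
d((-12, -1), (-23, -18)) = 20.2485
d((-21, 22), (-1, -3)) = 32.0156
d((-21, 22), (-23, -18)) = 40.05
d((-1, -3), (-23, -18)) = 26.6271

Closest pair: (-17, 3) and (-12, -1) with distance 6.4031

The closest pair is (-17, 3) and (-12, -1) with Euclidean distance 6.4031. For 8 points, brute-force pairwise comparison is shown above. For large n, the divide-and-conquer algorithm (sort by x, recurse on halves, check the dividing strip) achieves O(n log n).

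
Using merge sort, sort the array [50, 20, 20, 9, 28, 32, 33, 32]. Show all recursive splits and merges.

Merge sort trace:

Split: [50, 20, 20, 9, 28, 32, 33, 32] -> [50, 20, 20, 9] and [28, 32, 33, 32]
  Split: [50, 20, 20, 9] -> [50, 20] and [20, 9]
    Split: [50, 20] -> [50] and [20]
    Merge: [50] + [20] -> [20, 50]
    Split: [20, 9] -> [20] and [9]
    Merge: [20] + [9] -> [9, 20]
  Merge: [20, 50] + [9, 20] -> [9, 20, 20, 50]
  Split: [28, 32, 33, 32] -> [28, 32] and [33, 32]
    Split: [28, 32] -> [28] and [32]
    Merge: [28] + [32] -> [28, 32]
    Split: [33, 32] -> [33] and [32]
    Merge: [33] + [32] -> [32, 33]
  Merge: [28, 32] + [32, 33] -> [28, 32, 32, 33]
Merge: [9, 20, 20, 50] + [28, 32, 32, 33] -> [9, 20, 20, 28, 32, 32, 33, 50]

Final sorted array: [9, 20, 20, 28, 32, 32, 33, 50]

The merge sort proceeds by recursively splitting the array and merging sorted halves.
After all merges, the sorted array is [9, 20, 20, 28, 32, 32, 33, 50].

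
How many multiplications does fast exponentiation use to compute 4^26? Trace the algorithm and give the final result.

Computing 4^26 by squaring (build up from 4^1; each line after the first costs one multiplication):

4^1 = 4
4^2 = (4^1)^2 = 4^2 = 16
4^3 = 4 * 4^2 = 4 * 16 = 64
4^6 = (4^3)^2 = 64^2 = 4096
4^12 = (4^6)^2 = 4096^2 = 16777216
4^13 = 4 * 4^12 = 4 * 16777216 = 67108864
4^26 = (4^13)^2 = 67108864^2 = 4503599627370496

Result: 4503599627370496
Multiplications needed: 6 (6 lines after 4^1)

4^26 = 4503599627370496. Using exponentiation by squaring, this requires 6 multiplications. The key idea: if the exponent is even, square the half-power; if odd, multiply by the base once.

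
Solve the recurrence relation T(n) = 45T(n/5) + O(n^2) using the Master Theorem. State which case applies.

Master Theorem for T(n) = 45T(n/5) + O(n^2):

a = 45, b = 5, c = 2
log_b(a) = log_5(45) = 2.3652

Case 1: c = 2 < log_5(45) = 2.3652
T(n) = O(n^(log_5 45))

For T(n) = 45T(n/5) + O(n^2): log_5(45) = 2.3652. This is Case 1 of the Master Theorem (c < log_b(a), work dominated by leaves), giving O(n^(log_5 45)).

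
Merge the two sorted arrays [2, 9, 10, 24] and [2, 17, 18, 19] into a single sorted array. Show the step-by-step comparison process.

Merging process:

Compare 2 vs 2: take 2 from left. Merged: [2]
Compare 9 vs 2: take 2 from right. Merged: [2, 2]
Compare 9 vs 17: take 9 from left. Merged: [2, 2, 9]
Compare 10 vs 17: take 10 from left. Merged: [2, 2, 9, 10]
Compare 24 vs 17: take 17 from right. Merged: [2, 2, 9, 10, 17]
Compare 24 vs 18: take 18 from right. Merged: [2, 2, 9, 10, 17, 18]
Compare 24 vs 19: take 19 from right. Merged: [2, 2, 9, 10, 17, 18, 19]
Append remaining from left: [24]. Merged: [2, 2, 9, 10, 17, 18, 19, 24]

Final merged array: [2, 2, 9, 10, 17, 18, 19, 24]
Total comparisons: 7

The merged array is [2, 2, 9, 10, 17, 18, 19, 24], requiring 7 comparisons. The merge step runs in O(n) time where n is the total number of elements.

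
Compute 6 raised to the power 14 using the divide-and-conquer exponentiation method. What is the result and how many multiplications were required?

Computing 6^14 by squaring (build up from 6^1; each line after the first costs one multiplication):

6^1 = 6
6^2 = (6^1)^2 = 6^2 = 36
6^3 = 6 * 6^2 = 6 * 36 = 216
6^6 = (6^3)^2 = 216^2 = 46656
6^7 = 6 * 6^6 = 6 * 46656 = 279936
6^14 = (6^7)^2 = 279936^2 = 78364164096

Result: 78364164096
Multiplications needed: 5 (5 lines after 6^1)

6^14 = 78364164096. Using exponentiation by squaring, this requires 5 multiplications. The key idea: if the exponent is even, square the half-power; if odd, multiply by the base once.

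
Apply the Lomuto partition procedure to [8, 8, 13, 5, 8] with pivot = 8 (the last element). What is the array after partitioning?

Lomuto partition with pivot = 8:

Initial array: [8, 8, 13, 5, 8]

arr[0]=8 <= 8: swap with position 0, array becomes [8, 8, 13, 5, 8]
arr[1]=8 <= 8: swap with position 1, array becomes [8, 8, 13, 5, 8]
arr[2]=13 > 8: no swap
arr[3]=5 <= 8: swap with position 2, array becomes [8, 8, 5, 13, 8]

Place pivot at position 3: [8, 8, 5, 8, 13]
Pivot position: 3

After partitioning with pivot 8, the array becomes [8, 8, 5, 8, 13]. The pivot is placed at index 3. All elements to the left of the pivot are <= 8, and all elements to the right are > 8.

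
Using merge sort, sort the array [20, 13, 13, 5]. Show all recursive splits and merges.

Merge sort trace:

Split: [20, 13, 13, 5] -> [20, 13] and [13, 5]
  Split: [20, 13] -> [20] and [13]
  Merge: [20] + [13] -> [13, 20]
  Split: [13, 5] -> [13] and [5]
  Merge: [13] + [5] -> [5, 13]
Merge: [13, 20] + [5, 13] -> [5, 13, 13, 20]

Final sorted array: [5, 13, 13, 20]

The merge sort proceeds by recursively splitting the array and merging sorted halves.
After all merges, the sorted array is [5, 13, 13, 20].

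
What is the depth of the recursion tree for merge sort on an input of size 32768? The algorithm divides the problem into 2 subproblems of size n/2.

For divide and conquer with division factor 2:

Problem sizes at each level:
Level 0: 32768
Level 1: 16384
Level 2: 8192
Level 3: 4096
Level 4: 2048
Level 5: 1024
Level 6: 512
Level 7: 256
Level 8: 128
Level 9: 64
Level 10: 32
Level 11: 16
Level 12: 8
Level 13: 4
Level 14: 2
Level 15: 1

The root is level 0 and the size-1 base case is level 15 (the tree spans levels 0 through 15, i.e. 16 levels counting the root), so the depth is the number of divisions: log_2(32768) = 15

The recursion tree depth is log_2(32768) = 15. At each level, the problem size is divided by 2, so it takes 15 divisions to reduce to a base case of size 1. The algorithm makes 2 recursive calls at each level.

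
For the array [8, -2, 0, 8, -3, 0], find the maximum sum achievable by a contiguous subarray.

Using Kadane's algorithm on [8, -2, 0, 8, -3, 0]:

Scanning through the array:
Position 1 (value -2): max_ending_here = 6, max_so_far = 8
Position 2 (value 0): max_ending_here = 6, max_so_far = 8
Position 3 (value 8): max_ending_here = 14, max_so_far = 14
Position 4 (value -3): max_ending_here = 11, max_so_far = 14
Position 5 (value 0): max_ending_here = 11, max_so_far = 14

Maximum subarray: [8, -2, 0, 8]
Maximum sum: 14

The maximum subarray is [8, -2, 0, 8] with sum 14. This subarray runs from index 0 to index 3.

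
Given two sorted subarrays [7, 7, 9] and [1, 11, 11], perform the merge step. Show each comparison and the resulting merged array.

Merging process:

Compare 7 vs 1: take 1 from right. Merged: [1]
Compare 7 vs 11: take 7 from left. Merged: [1, 7]
Compare 7 vs 11: take 7 from left. Merged: [1, 7, 7]
Compare 9 vs 11: take 9 from left. Merged: [1, 7, 7, 9]
Append remaining from right: [11, 11]. Merged: [1, 7, 7, 9, 11, 11]

Final merged array: [1, 7, 7, 9, 11, 11]
Total comparisons: 4

The merged array is [1, 7, 7, 9, 11, 11], requiring 4 comparisons. The merge step runs in O(n) time where n is the total number of elements.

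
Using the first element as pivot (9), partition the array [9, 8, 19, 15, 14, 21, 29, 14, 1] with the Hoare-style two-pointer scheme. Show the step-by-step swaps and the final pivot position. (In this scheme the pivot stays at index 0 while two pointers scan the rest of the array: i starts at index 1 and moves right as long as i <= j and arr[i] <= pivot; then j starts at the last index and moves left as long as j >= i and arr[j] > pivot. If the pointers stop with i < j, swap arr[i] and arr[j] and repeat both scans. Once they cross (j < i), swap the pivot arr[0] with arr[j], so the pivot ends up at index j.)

Hoare-style two-pointer partition with pivot = 9:

Initial array: [9, 8, 19, 15, 14, 21, 29, 14, 1]

Pointers start at i = 1, j = 8.
i stops at index 2 (arr[2]=19 > 9), j stops at index 8 (arr[8]=1 <= 9): swap arr[2] and arr[8], array becomes [9, 8, 1, 15, 14, 21, 29, 14, 19]
i ends at 3, j ends at 2: the pointers have crossed (j < i), so scanning stops.

Swap pivot arr[0] with arr[2] to place pivot at position 2: [1, 8, 9, 15, 14, 21, 29, 14, 19]
Pivot position: 2

After partitioning with pivot 9, the array becomes [1, 8, 9, 15, 14, 21, 29, 14, 19]. The pivot is placed at index 2. All elements to the left of the pivot are <= 9, and all elements to the right are > 9.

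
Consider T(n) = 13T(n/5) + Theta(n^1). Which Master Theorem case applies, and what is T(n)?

Master Theorem for T(n) = 13T(n/5) + O(n^1):

a = 13, b = 5, c = 1
log_b(a) = log_5(13) = 1.5937

Case 1: c = 1 < log_5(13) = 1.5937
T(n) = O(n^(log_5 13))

For T(n) = 13T(n/5) + O(n^1): log_5(13) = 1.5937. This is Case 1 of the Master Theorem (c < log_b(a), work dominated by leaves), giving O(n^(log_5 13)).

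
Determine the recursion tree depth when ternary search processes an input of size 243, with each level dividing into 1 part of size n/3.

For divide and conquer with division factor 3:

Problem sizes at each level:
Level 0: 243
Level 1: 81
Level 2: 27
Level 3: 9
Level 4: 3
Level 5: 1

The root is level 0 and the size-1 base case is level 5 (the tree spans levels 0 through 5, i.e. 6 levels counting the root), so the depth is the number of divisions: log_3(243) = 5

The recursion tree depth is log_3(243) = 5. At each level, the problem size is divided by 3, so it takes 5 divisions to reduce to a base case of size 1. The algorithm makes 1 recursive call at each level.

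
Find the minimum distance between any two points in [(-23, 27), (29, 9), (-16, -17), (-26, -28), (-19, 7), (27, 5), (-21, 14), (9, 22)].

Computing all pairwise distances among 8 points:

d((-23, 27), (29, 9)) = 55.0273
d((-23, 27), (-16, -17)) = 44.5533
d((-23, 27), (-26, -28)) = 55.0818
d((-23, 27), (-19, 7)) = 20.3961
d((-23, 27), (27, 5)) = 54.626
d((-23, 27), (-21, 14)) = 13.1529
d((-23, 27), (9, 22)) = 32.3883
d((29, 9), (-16, -17)) = 51.9711
d((29, 9), (-26, -28)) = 66.2873
d((29, 9), (-19, 7)) = 48.0416
d((29, 9), (27, 5)) = 4.4721 <-- minimum
d((29, 9), (-21, 14)) = 50.2494
d((29, 9), (9, 22)) = 23.8537
d((-16, -17), (-26, -28)) = 14.8661
d((-16, -17), (-19, 7)) = 24.1868
d((-16, -17), (27, 5)) = 48.3011
d((-16, -17), (-21, 14)) = 31.4006
d((-16, -17), (9, 22)) = 46.3249
d((-26, -28), (-19, 7)) = 35.6931
d((-26, -28), (27, 5)) = 62.434
d((-26, -28), (-21, 14)) = 42.2966
d((-26, -28), (9, 22)) = 61.0328
d((-19, 7), (27, 5)) = 46.0435
d((-19, 7), (-21, 14)) = 7.2801
d((-19, 7), (9, 22)) = 31.7648
d((27, 5), (-21, 14)) = 48.8365
d((27, 5), (9, 22)) = 24.7588
d((-21, 14), (9, 22)) = 31.0483

Closest pair: (29, 9) and (27, 5) with distance 4.4721

The closest pair is (29, 9) and (27, 5) with Euclidean distance 4.4721. For 8 points, brute-force pairwise comparison is shown above. For large n, the divide-and-conquer algorithm (sort by x, recurse on halves, check the dividing strip) achieves O(n log n).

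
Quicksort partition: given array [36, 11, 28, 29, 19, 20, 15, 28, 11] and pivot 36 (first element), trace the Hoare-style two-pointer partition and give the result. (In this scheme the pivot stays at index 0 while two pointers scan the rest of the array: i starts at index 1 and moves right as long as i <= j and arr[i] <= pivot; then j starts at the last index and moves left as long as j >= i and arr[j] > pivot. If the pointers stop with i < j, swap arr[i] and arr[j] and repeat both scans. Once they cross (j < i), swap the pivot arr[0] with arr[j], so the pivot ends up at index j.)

Hoare-style two-pointer partition with pivot = 36:

Initial array: [36, 11, 28, 29, 19, 20, 15, 28, 11]

Pointers start at i = 1, j = 8.
i ends at 9, j ends at 8: the pointers have crossed (j < i), so scanning stops.

Swap pivot arr[0] with arr[8] to place pivot at position 8: [11, 11, 28, 29, 19, 20, 15, 28, 36]
Pivot position: 8

After partitioning with pivot 36, the array becomes [11, 11, 28, 29, 19, 20, 15, 28, 36]. The pivot is placed at index 8. All elements to the left of the pivot are <= 36, and all elements to the right are > 36.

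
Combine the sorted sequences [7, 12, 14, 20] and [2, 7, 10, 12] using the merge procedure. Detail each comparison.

Merging process:

Compare 7 vs 2: take 2 from right. Merged: [2]
Compare 7 vs 7: take 7 from left. Merged: [2, 7]
Compare 12 vs 7: take 7 from right. Merged: [2, 7, 7]
Compare 12 vs 10: take 10 from right. Merged: [2, 7, 7, 10]
Compare 12 vs 12: take 12 from left. Merged: [2, 7, 7, 10, 12]
Compare 14 vs 12: take 12 from right. Merged: [2, 7, 7, 10, 12, 12]
Append remaining from left: [14, 20]. Merged: [2, 7, 7, 10, 12, 12, 14, 20]

Final merged array: [2, 7, 7, 10, 12, 12, 14, 20]
Total comparisons: 6

The merged array is [2, 7, 7, 10, 12, 12, 14, 20], requiring 6 comparisons. The merge step runs in O(n) time where n is the total number of elements.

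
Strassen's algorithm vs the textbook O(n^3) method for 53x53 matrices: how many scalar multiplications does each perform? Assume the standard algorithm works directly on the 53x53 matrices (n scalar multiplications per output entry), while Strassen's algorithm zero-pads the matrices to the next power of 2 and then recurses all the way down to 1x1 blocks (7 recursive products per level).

Matrix multiplication for 53x53 matrices:

Strassen's algorithm requires power-of-2 dimensions. Pad 53x53 to 64x64 (next power of 2).

Standard algorithm: 53^3 = 148877 multiplications
Strassen's algorithm: 7^(log2(64)) = 7^6 = 117649 multiplications
Savings: 148877 - 117649 = 31228 multiplications

Standard: 148877 multiplications (53^3). Strassen: 117649 multiplications (7^6, after padding to 64x64). Strassen reduces 8 recursive multiplications to 7 at each level.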